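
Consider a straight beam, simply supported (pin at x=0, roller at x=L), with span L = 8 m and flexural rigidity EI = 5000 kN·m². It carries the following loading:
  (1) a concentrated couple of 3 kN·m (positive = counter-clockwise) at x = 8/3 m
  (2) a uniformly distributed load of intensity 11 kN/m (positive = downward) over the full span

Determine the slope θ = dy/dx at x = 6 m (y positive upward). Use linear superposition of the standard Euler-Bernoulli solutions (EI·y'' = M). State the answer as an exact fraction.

θ(6) = 1913/60000 rad

Load 1 — applied couple M₀=3 kN·m at a=8/3 m (b=L-a=16/3):
  θ_1 = (M₀x²/(2L)-M₀(x-a)+C₁)/EI  [x>a] with C₁=M₀(3b²-L²)/(6L)=4/3 = (3·6²/(2·8)-3·(6-(8/3))+(4/3))/5000 = -23/60000 rad
Load 2 — uniform load w=11 kN/m over full span:
  θ_2 = -w(L³-6Lx²+4x³)/(24EI) = -11·(8³-6·8·6²+4·6³)/(24·5000) = 121/3750 rad
Superposition: θ = Σ θ_i = 1913/60000 rad ≈ 0.031883 rad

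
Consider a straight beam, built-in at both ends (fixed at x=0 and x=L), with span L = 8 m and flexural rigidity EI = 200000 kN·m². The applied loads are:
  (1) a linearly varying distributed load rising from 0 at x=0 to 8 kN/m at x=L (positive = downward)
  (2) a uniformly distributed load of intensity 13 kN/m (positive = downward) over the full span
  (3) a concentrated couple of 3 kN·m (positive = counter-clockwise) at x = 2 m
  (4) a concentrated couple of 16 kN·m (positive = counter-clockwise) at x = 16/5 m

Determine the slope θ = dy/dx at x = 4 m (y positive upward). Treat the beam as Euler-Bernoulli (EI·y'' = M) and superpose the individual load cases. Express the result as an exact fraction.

θ(4) = 31/120000000 rad

Load 1 — triangular load w₀=8 kN/m (0→w₀ over full span):
  θ_1 = -w₀(2x(L-x)(L-2x)(x+2L)+x²(L-x)²)/(120LEI) = -8·(2·4·(8-4)·(8-2·4)·(4+2·8)+4²·(8-4)²)/(120·8·200000) = -1/93750 rad
Load 2 — uniform load w=13 kN/m over full span:
  θ_2 = -wx(L-x)(L-2x)/(12EI) = -13·4·(8-4)·(8-2·4)/(12·200000) = 0 rad
Load 3 — applied couple M₀=3 kN·m at a=2 m (b=L-a=6):
  θ_3 = (R_Ax²/2 - M_Ax - M₀(x-a))/EI  [x>a] with R_A=27/64, M_A=-9/16 = ((27/64)·4²/2 - (-9/16)·4 - 3·(4-2))/200000 = -3/1600000 rad
Load 4 — applied couple M₀=16 kN·m at a=16/5 m (b=L-a=24/5):
  θ_4 = (R_Ax²/2 - M_Ax - M₀(x-a))/EI  [x>a] with R_A=72/25, M_A=48/25 = ((72/25)·4²/2 - (48/25)·4 - 16·(4-(16/5)))/200000 = 1/78125 rad
Superposition: θ = Σ θ_i = 31/120000000 rad ≈ 0.000000 rad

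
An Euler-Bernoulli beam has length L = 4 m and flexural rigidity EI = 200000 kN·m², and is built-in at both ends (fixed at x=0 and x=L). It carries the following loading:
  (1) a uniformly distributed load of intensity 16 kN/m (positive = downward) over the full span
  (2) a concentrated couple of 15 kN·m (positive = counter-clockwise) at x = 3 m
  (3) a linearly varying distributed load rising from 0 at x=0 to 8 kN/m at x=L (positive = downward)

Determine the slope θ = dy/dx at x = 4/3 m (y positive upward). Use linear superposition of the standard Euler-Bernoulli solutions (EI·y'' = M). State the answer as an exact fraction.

θ(4/3) = -25531/486000000 rad

Load 1 — uniform load w=16 kN/m over full span:
  θ_1 = -wx(L-x)(L-2x)/(12EI) = -16·(4/3)·(4-(4/3))·(4-2·(4/3))/(12·200000) = -8/253125 rad
Load 2 — applied couple M₀=15 kN·m at a=3 m (b=L-a=1):
  θ_2 = (R_Ax²/2 - M_Ax)/EI  [x≤a] with R_A=135/32, M_A=75/16 = ((135/32)·(4/3)²/2 - (75/16)·(4/3))/200000 = -1/80000 rad
Load 3 — triangular load w₀=8 kN/m (0→w₀ over full span):
  θ_3 = -w₀(2x(L-x)(L-2x)(x+2L)+x²(L-x)²)/(120LEI) = -8·(2·(4/3)·(4-(4/3))·(4-2·(4/3))·((4/3)+2·4)+(4/3)²·(4-(4/3))²)/(120·4·200000) = -32/3796875 rad
Superposition: θ = Σ θ_i = -25531/486000000 rad ≈ -0.000053 rad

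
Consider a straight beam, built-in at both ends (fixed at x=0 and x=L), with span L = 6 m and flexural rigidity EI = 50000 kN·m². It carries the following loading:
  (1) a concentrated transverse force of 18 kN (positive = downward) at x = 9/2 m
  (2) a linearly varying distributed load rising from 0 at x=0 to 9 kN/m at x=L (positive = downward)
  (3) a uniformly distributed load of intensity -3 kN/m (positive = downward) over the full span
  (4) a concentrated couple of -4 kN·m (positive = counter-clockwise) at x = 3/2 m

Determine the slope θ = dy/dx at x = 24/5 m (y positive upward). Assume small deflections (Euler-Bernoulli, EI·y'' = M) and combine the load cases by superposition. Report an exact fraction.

θ(24/5) = 28401/125000000 rad

Load 1 — point force P=18 kN at a=9/2 m (b=L-a=3/2):
  θ_1 = Pa²(L-x)(2bL-(3b+a)(L-x))/(2L³EI)  [x>a] = 18·(9/2)²·(6-(24/5))·(2·(3/2)·6-(3·(3/2)+(9/2))·(6-(24/5)))/(2·6³·50000) = 729/5000000 rad
Load 2 — triangular load w₀=9 kN/m (0→w₀ over full span):
  θ_2 = -w₀(2x(L-x)(L-2x)(x+2L)+x²(L-x)²)/(120LEI) = -9·(2·(24/5)·(6-(24/5))·(6-2·(24/5))·((24/5)+2·6)+(24/5)²·(6-(24/5))²)/(120·6·50000) = 324/1953125 rad
Load 3 — uniform load w=-3 kN/m over full span:
  θ_3 = -wx(L-x)(L-2x)/(12EI) = -(-3)·(24/5)·(6-(24/5))·(6-2·(24/5))/(12·50000) = -81/781250 rad
Load 4 — applied couple M₀=-4 kN·m at a=3/2 m (b=L-a=9/2):
  θ_4 = (R_Ax²/2 - M_Ax - M₀(x-a))/EI  [x>a] with R_A=-3/4, M_A=3/4 = ((-3/4)·(24/5)²/2 - (3/4)·(24/5) - (-4)·((24/5)-(3/2)))/50000 = 3/156250 rad
Superposition: θ = Σ θ_i = 28401/125000000 rad ≈ 0.000227 rad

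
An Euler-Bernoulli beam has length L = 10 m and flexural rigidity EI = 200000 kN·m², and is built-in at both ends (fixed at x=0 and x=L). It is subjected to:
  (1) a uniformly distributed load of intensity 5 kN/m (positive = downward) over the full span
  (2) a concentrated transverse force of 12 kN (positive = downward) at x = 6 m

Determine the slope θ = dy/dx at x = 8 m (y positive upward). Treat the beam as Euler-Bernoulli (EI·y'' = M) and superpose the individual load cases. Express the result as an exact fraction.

Load 1 — uniform load w=5 kN/m over full span:
  θ_1 = -wx(L-x)(L-2x)/(12EI) = -5·8·(10-8)·(10-2·8)/(12·200000) = 1/5000 rad
Load 2 — point force P=12 kN at a=6 m (b=L-a=4):
  θ_2 = Pa²(L-x)(2bL-(3b+a)(L-x))/(2L³EI)  [x>a] = 12·6²·(10-8)·(2·4·10-(3·4+6)·(10-8))/(2·10³·200000) = 297/3125000 rad
Superposition: θ = Σ θ_i = 461/1562500 rad ≈ 0.000295 rad

θ(8) = 461/1562500 rad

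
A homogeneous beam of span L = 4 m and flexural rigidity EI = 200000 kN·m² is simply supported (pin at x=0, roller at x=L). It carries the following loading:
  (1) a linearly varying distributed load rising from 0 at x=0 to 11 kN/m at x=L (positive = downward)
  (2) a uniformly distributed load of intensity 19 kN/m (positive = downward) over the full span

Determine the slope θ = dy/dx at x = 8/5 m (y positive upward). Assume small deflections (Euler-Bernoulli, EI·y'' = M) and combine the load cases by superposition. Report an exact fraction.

Load 1 — triangular load w₀=11 kN/m (0→w₀ over full span):
  θ_1 = -w₀(7L⁴-30L²x²+15x⁴)/(360LEI) = -11·(7·4⁴-30·4²·(8/5)²+15·(8/5)⁴)/(360·4·200000) = -3553/140625000 rad
Load 2 — uniform load w=19 kN/m over full span:
  θ_2 = -w(L³-6Lx²+4x³)/(24EI) = -19·(4³-6·4·(8/5)²+4·(8/5)³)/(24·200000) = -703/9375000 rad
Superposition: θ = Σ θ_i = -7049/70312500 rad ≈ -0.000100 rad

θ(8/5) = -7049/70312500 rad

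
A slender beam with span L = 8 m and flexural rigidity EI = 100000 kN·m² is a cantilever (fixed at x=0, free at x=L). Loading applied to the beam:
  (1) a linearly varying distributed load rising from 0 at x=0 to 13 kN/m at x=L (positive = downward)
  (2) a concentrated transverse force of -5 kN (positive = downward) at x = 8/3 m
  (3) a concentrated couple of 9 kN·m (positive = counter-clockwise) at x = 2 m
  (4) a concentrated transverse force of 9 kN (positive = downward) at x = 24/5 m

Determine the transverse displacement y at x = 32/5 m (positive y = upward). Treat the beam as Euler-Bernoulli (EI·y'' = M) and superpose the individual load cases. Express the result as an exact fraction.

Load 1 — triangular load w₀=13 kN/m (0→w₀ over full span):
  y_1 = (w₀Lx³/12-w₀L²x²/6-w₀x⁵/(120L))/EI = (13·8·(32/5)³/12-13·8²·(32/5)²/6-13·(32/5)⁵/(120·8))/100000 = -5204992/146484375 m
Load 2 — point force P=-5 kN at a=8/3 m (b=L-a=16/3):
  y_2 = -Pa²(3x-a)/(6EI)  [x>a] = -(-5)·(8/3)²·(3·(32/5)-(8/3))/(6·100000) = 248/253125 m
Load 3 — applied couple M₀=9 kN·m at a=2 m (b=L-a=6):
  y_3 = M₀a(2x-a)/(2EI)  [x>a] = 9·2·(2·(32/5)-2)/(2·100000) = 243/250000 m
Load 4 — point force P=9 kN at a=24/5 m (b=L-a=16/5):
  y_4 = -Pa²(3x-a)/(6EI)  [x>a] = -9·(24/5)²·(3·(32/5)-(24/5))/(6·100000) = -1944/390625 m
Superposition: y = Σ y_i = -2439975169/63281250000 m ≈ -0.038558 m

y(32/5) = -2439975169/63281250000 m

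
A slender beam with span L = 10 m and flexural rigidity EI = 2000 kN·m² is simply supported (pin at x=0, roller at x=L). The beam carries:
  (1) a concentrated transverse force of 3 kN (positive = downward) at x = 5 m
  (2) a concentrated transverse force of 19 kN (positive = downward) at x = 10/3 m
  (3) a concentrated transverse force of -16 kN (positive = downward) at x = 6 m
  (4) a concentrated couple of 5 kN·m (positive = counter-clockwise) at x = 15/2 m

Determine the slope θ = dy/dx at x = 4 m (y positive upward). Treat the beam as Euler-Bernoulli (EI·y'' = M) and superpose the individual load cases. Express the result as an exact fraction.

Load 1 — point force P=3 kN at a=5 m (b=L-a=5):
  θ_1 = -Pb(L²-b²-3x²)/(6LEI)  [x≤a] = -3·5·(10²-5²-3·4²)/(6·10·2000) = -27/8000 rad
Load 2 — point force P=19 kN at a=10/3 m (b=L-a=20/3):
  θ_2 = -Pa(2L²-6Lx+3x²+a²)/(6LEI)  [x>a] = -19·(10/3)·(2·10²-6·10·4+3·4²+(10/3)²)/(6·10·2000) = -817/81000 rad
Load 3 — point force P=-16 kN at a=6 m (b=L-a=4):
  θ_3 = -Pb(L²-b²-3x²)/(6LEI)  [x≤a] = -(-16)·4·(10²-4²-3·4²)/(6·10·2000) = 12/625 rad
Load 4 — applied couple M₀=5 kN·m at a=15/2 m (b=L-a=5/2):
  θ_4 = (M₀x²/(2L)+C₁)/EI  [x≤a] with C₁=M₀(3b²-L²)/(6L)=-325/48 = (5·4²/(2·10)+(-325/48))/2000 = -133/96000 rad
Superposition: θ = Σ θ_i = 56417/12960000 rad ≈ 0.004353 rad

θ(4) = 56417/12960000 rad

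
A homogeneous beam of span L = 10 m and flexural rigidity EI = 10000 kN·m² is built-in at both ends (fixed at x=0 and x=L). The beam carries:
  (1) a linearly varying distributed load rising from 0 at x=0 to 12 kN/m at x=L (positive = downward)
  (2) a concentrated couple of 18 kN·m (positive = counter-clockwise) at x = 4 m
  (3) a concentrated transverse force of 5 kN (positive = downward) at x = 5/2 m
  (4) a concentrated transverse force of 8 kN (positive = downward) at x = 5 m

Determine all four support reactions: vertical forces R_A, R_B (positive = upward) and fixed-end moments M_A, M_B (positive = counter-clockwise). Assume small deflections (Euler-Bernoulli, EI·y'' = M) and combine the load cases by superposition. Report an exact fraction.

R_A = 115243/4000 kN, M_A = 47353/800 kN·m, R_B = 176757/4000 kN, M_B = -53267/800 kN·m

Load 1 — triangular load w₀=12 kN/m (0→w₀ over full span):
  R_A = 3w₀L/20 = 3·12·10/20 = 18 kN
  M_A = w₀L²/30 = 12·10²/30 = 40 kN·m
  R_B = 7w₀L/20 = 7·12·10/20 = 42 kN
  M_B = -w₀L²/20 = -12·10²/20 = -60 kN·m
Load 2 — applied couple M₀=18 kN·m at a=4 m (b=L-a=6):
  R_A = 6M₀ab/L³ = 6·18·4·6/10³ = 324/125 kN
  M_A = M₀b(2a-b)/L² = 18·6·(2·4-6)/10² = 54/25 kN·m
  R_B = -6M₀ab/L³ = -6·18·4·6/10³ = -324/125 kN
  M_B = M₀a(2b-a)/L² = 18·4·(2·6-4)/10² = 144/25 kN·m
Load 3 — point force P=5 kN at a=5/2 m (b=L-a=15/2):
  R_A = Pb²(3a+b)/L³ = 5·(15/2)²·(3·(5/2)+(15/2))/10³ = 135/32 kN
  M_A = Pab²/L² = 5·(5/2)·(15/2)²/10² = 225/32 kN·m
  R_B = Pa²(a+3b)/L³ = 5·(5/2)²·((5/2)+3·(15/2))/10³ = 25/32 kN
  M_B = -Pa²b/L² = -5·(5/2)²·(15/2)/10² = -75/32 kN·m
Load 4 — point force P=8 kN at a=5 m (b=L-a=5):
  R_A = Pb²(3a+b)/L³ = 8·5²·(3·5+5)/10³ = 4 kN
  M_A = Pab²/L² = 8·5·5²/10² = 10 kN·m
  R_B = Pa²(a+3b)/L³ = 8·5²·(5+3·5)/10³ = 4 kN
  M_B = -Pa²b/L² = -8·5²·5/10² = -10 kN·m
Superposition: R_A = 115243/4000 kN, M_A = 47353/800 kN·m, R_B = 176757/4000 kN, M_B = -53267/800 kN·m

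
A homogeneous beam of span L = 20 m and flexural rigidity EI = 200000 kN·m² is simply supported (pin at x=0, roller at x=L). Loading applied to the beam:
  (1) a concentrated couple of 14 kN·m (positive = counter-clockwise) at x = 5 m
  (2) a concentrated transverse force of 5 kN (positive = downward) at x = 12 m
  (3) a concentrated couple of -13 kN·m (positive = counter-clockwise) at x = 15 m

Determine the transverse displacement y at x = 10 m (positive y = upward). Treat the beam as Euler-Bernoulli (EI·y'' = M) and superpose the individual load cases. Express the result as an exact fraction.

Load 1 — applied couple M₀=14 kN·m at a=5 m (b=L-a=15):
  y_1 = (M₀x³/(6L)-M₀(x-a)²/2+C₁x)/EI  [x>a] with C₁=M₀(3b²-L²)/(6L)=385/12 = (14·10³/(6·20)-14·(10-5)²/2+(385/12)·10)/200000 = 21/16000 m
Load 2 — point force P=5 kN at a=12 m (b=L-a=8):
  y_2 = -Pbx(L²-b²-x²)/(6LEI)  [x≤a] = -5·8·10·(20²-8²-10²)/(6·20·200000) = -59/15000 m
Load 3 — applied couple M₀=-13 kN·m at a=15 m (b=L-a=5):
  y_3 = (M₀x³/(6L)+C₁x)/EI  [x≤a] with C₁=M₀(3b²-L²)/(6L)=845/24 = ((-13)·10³/(6·20)+(845/24)·10)/200000 = 39/32000 m
Superposition: y = Σ y_i = -673/480000 m ≈ -0.001402 m

y(10) = -673/480000 m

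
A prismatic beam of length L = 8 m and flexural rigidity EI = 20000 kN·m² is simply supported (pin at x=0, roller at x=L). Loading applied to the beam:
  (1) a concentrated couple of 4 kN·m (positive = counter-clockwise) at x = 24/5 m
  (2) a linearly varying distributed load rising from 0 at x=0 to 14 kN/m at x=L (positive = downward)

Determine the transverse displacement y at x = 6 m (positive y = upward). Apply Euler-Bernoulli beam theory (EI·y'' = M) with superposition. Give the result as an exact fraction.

y(6) = -20939/1500000 m

Load 1 — applied couple M₀=4 kN·m at a=24/5 m (b=L-a=16/5):
  y_1 = (M₀x³/(6L)-M₀(x-a)²/2+C₁x)/EI  [x>a] with C₁=M₀(3b²-L²)/(6L)=-208/75 = (4·6³/(6·8)-4·(6-(24/5))²/2+(-208/75)·6)/20000 = -19/250000 m
Load 2 — triangular load w₀=14 kN/m (0→w₀ over full span):
  y_2 = -w₀x(7L⁴-10L²x²+3x⁴)/(360LEI) = -14·6·(7·8⁴-10·8²·6²+3·6⁴)/(360·8·20000) = -833/60000 m
Superposition: y = Σ y_i = -20939/1500000 m ≈ -0.013959 m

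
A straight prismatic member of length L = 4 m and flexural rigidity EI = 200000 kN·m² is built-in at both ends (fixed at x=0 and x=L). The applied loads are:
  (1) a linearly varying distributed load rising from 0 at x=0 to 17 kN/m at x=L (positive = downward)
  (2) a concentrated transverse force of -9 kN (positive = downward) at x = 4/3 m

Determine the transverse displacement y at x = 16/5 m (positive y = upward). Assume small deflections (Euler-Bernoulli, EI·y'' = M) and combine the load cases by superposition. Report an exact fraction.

Load 1 — triangular load w₀=17 kN/m (0→w₀ over full span):
  y_1 = -w₀x²(L-x)²(x+2L)/(120LEI) = -17·(16/5)²·(4-(16/5))²·((16/5)+2·4)/(120·4·200000) = -1904/146484375 m
Load 2 — point force P=-9 kN at a=4/3 m (b=L-a=8/3):
  y_2 = -Pa²(L-x)²(3bL-(3b+a)(L-x))/(6L³EI)  [x>a] = -(-9)·(4/3)²·(4-(16/5))²·(3·(8/3)·4-(3·(8/3)+(4/3))·(4-(16/5)))/(6·4³·200000) = 23/7031250 m
Superposition: y = Σ y_i = -8549/878906250 m ≈ -0.000010 m

y(16/5) = -8549/878906250 m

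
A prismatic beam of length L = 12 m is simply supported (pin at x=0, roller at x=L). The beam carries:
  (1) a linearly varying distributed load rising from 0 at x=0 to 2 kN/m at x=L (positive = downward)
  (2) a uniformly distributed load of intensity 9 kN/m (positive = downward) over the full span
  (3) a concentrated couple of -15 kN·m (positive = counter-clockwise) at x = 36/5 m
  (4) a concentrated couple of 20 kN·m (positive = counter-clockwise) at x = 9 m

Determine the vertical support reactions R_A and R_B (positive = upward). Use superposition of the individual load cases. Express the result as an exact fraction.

R_A = 701/12 kN, R_B = 739/12 kN

Load 1 — triangular load w₀=2 kN/m (0→w₀ over full span):
  R_A = w₀L/6 = 2·12/6 = 4 kN
  R_B = w₀L/3 = 2·12/3 = 8 kN
Load 2 — uniform load w=9 kN/m over full span:
  R_A = wL/2 = 9·12/2 = 54 kN
  R_B = wL/2 = 9·12/2 = 54 kN
Load 3 — applied couple M₀=-15 kN·m at a=36/5 m (b=L-a=24/5):
  R_A = M₀/L = (-15)/12 = -5/4 kN
  R_B = -M₀/L = -(-15)/12 = 5/4 kN
Load 4 — applied couple M₀=20 kN·m at a=9 m (b=L-a=3):
  R_A = M₀/L = 20/12 = 5/3 kN
  R_B = -M₀/L = -20/12 = -5/3 kN
Superposition: R_A = 701/12 kN, R_B = 739/12 kN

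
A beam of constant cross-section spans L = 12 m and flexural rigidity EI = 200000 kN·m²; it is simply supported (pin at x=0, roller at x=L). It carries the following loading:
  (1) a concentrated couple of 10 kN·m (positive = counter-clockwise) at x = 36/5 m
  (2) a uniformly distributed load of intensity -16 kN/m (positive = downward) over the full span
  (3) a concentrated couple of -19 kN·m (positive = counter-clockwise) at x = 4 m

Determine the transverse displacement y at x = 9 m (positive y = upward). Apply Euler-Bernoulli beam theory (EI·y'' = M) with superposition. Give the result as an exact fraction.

Load 1 — applied couple M₀=10 kN·m at a=36/5 m (b=L-a=24/5):
  y_1 = (M₀x³/(6L)-M₀(x-a)²/2+C₁x)/EI  [x>a] with C₁=M₀(3b²-L²)/(6L)=-52/5 = (10·9³/(6·12)-10·(9-(36/5))²/2+(-52/5)·9)/200000 = -171/4000000 m
Load 2 — uniform load w=-16 kN/m over full span:
  y_2 = -wx(L³-2Lx²+x³)/(24EI) = -(-16)·9·(12³-2·12·9²+9³)/(24·200000) = 1539/100000 m
Load 3 — applied couple M₀=-19 kN·m at a=4 m (b=L-a=8):
  y_3 = (M₀x³/(6L)-M₀(x-a)²/2+C₁x)/EI  [x>a] with C₁=M₀(3b²-L²)/(6L)=-38/3 = ((-19)·9³/(6·12)-(-19)·(9-4)²/2+(-38/3)·9)/200000 = -551/1600000 m
Superposition: y = Σ y_i = 120023/8000000 m ≈ 0.015003 m

y(9) = 120023/8000000 m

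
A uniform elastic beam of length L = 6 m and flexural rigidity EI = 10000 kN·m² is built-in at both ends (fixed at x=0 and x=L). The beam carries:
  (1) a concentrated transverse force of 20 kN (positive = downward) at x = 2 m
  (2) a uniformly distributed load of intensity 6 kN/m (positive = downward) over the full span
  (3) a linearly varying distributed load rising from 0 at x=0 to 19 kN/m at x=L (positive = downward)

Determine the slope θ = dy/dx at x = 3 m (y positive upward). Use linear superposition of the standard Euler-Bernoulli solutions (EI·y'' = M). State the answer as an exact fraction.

θ(3) = 287/2400000 rad

Load 1 — point force P=20 kN at a=2 m (b=L-a=4):
  θ_1 = Pa²(L-x)(2bL-(3b+a)(L-x))/(2L³EI)  [x>a] = 20·2²·(6-3)·(2·4·6-(3·4+2)·(6-3))/(2·6³·10000) = 1/3000 rad
Load 2 — uniform load w=6 kN/m over full span:
  θ_2 = -wx(L-x)(L-2x)/(12EI) = -6·3·(6-3)·(6-2·3)/(12·10000) = 0 rad
Load 3 — triangular load w₀=19 kN/m (0→w₀ over full span):
  θ_3 = -w₀(2x(L-x)(L-2x)(x+2L)+x²(L-x)²)/(120LEI) = -19·(2·3·(6-3)·(6-2·3)·(3+2·6)+3²·(6-3)²)/(120·6·10000) = -171/800000 rad
Superposition: θ = Σ θ_i = 287/2400000 rad ≈ 0.000120 rad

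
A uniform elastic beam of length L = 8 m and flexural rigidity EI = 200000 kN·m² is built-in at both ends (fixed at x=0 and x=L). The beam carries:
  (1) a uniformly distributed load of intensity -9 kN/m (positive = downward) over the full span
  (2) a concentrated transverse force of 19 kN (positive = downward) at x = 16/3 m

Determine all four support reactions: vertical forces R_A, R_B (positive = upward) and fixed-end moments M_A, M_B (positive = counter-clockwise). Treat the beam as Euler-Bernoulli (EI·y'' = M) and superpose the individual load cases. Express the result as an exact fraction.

Load 1 — uniform load w=-9 kN/m over full span:
  R_A = wL/2 = (-9)·8/2 = -36 kN
  M_A = wL²/12 = (-9)·8²/12 = -48 kN·m
  R_B = wL/2 = (-9)·8/2 = -36 kN
  M_B = -wL²/12 = -(-9)·8²/12 = 48 kN·m
Load 2 — point force P=19 kN at a=16/3 m (b=L-a=8/3):
  R_A = Pb²(3a+b)/L³ = 19·(8/3)²·(3·(16/3)+(8/3))/8³ = 133/27 kN
  M_A = Pab²/L² = 19·(16/3)·(8/3)²/8² = 304/27 kN·m
  R_B = Pa²(a+3b)/L³ = 19·(16/3)²·((16/3)+3·(8/3))/8³ = 380/27 kN
  M_B = -Pa²b/L² = -19·(16/3)²·(8/3)/8² = -608/27 kN·m
Superposition: R_A = -839/27 kN, M_A = -992/27 kN·m, R_B = -592/27 kN, M_B = 688/27 kN·m

R_A = -839/27 kN, M_A = -992/27 kN·m, R_B = -592/27 kN, M_B = 688/27 kN·m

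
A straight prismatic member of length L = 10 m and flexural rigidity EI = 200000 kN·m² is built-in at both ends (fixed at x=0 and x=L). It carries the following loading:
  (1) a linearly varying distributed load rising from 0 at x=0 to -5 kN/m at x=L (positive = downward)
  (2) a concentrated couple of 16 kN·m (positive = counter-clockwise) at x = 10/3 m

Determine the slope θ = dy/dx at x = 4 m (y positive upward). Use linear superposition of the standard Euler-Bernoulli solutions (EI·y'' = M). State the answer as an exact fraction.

Load 1 — triangular load w₀=-5 kN/m (0→w₀ over full span):
  θ_1 = -w₀(2x(L-x)(L-2x)(x+2L)+x²(L-x)²)/(120LEI) = -(-5)·(2·4·(10-4)·(10-2·4)·(4+2·10)+4²·(10-4)²)/(120·10·200000) = 3/50000 rad
Load 2 — applied couple M₀=16 kN·m at a=10/3 m (b=L-a=20/3):
  θ_2 = (R_Ax²/2 - M_Ax - M₀(x-a))/EI  [x>a] with R_A=32/15, M_A=0 = ((32/15)·4²/2 - 0·4 - 16·(4-(10/3)))/200000 = 1/31250 rad
Superposition: θ = Σ θ_i = 23/250000 rad ≈ 0.000092 rad

θ(4) = 23/250000 rad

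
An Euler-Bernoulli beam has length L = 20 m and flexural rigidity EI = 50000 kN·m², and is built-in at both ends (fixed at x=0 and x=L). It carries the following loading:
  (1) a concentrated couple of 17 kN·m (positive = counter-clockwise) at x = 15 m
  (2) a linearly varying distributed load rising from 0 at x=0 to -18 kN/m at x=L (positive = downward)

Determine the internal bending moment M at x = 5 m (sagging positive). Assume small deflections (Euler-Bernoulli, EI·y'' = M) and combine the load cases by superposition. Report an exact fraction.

M(5) = -377/32 kN·m

Load 1 — applied couple M₀=17 kN·m at a=15 m (b=L-a=5):
  M_1 = R_Ax - M_A  [x≤a] with R_A=153/160, M_A=85/16 = (153/160)·5 - (85/16) = -17/32 kN·m
Load 2 — triangular load w₀=-18 kN/m (0→w₀ over full span):
  M_2 = 3w₀Lx/20 - w₀L²/30 - w₀x³/(6L) = 3·(-18)·20·5/20 - (-18)·20²/30 - (-18)·5³/(6·20) = -45/4 kN·m
Superposition: M = Σ M_i = -377/32 kN·m ≈ -11.781250 kN·m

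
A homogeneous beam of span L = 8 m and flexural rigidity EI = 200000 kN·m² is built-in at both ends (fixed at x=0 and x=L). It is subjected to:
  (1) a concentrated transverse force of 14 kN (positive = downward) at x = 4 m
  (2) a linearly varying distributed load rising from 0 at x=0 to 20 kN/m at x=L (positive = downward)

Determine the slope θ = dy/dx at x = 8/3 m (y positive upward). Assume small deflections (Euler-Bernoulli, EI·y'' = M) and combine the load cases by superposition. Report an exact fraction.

Load 1 — point force P=14 kN at a=4 m (b=L-a=4):
  θ_1 = -Pb²x(2aL-(3a+b)x)/(2L³EI)  [x≤a] = -14·4²·(8/3)·(2·4·8-(3·4+4)·(8/3))/(2·8³·200000) = -7/112500 rad
Load 2 — triangular load w₀=20 kN/m (0→w₀ over full span):
  θ_2 = -w₀(2x(L-x)(L-2x)(x+2L)+x²(L-x)²)/(120LEI) = -20·(2·(8/3)·(8-(8/3))·(8-2·(8/3))·((8/3)+2·8)+(8/3)²·(8-(8/3))²)/(120·8·200000) = -128/759375 rad
Superposition: θ = Σ θ_i = -701/3037500 rad ≈ -0.000231 rad

θ(8/3) = -701/3037500 rad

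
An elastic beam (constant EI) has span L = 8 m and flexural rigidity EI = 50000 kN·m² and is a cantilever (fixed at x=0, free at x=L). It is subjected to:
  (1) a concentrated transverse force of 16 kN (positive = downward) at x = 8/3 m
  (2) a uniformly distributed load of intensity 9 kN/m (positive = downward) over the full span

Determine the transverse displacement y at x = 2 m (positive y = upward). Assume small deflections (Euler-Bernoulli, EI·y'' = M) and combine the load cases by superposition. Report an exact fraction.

y(2) = -11/1000 m

Load 1 — point force P=16 kN at a=8/3 m (b=L-a=16/3):
  y_1 = -Px²(3a-x)/(6EI)  [x≤a] = -16·2²·(3·(8/3)-2)/(6·50000) = -4/3125 m
Load 2 — uniform load w=9 kN/m over full span:
  y_2 = -wx²(x²-4Lx+6L²)/(24EI) = -9·2²·(2²-4·8·2+6·8²)/(24·50000) = -243/25000 m
Superposition: y = Σ y_i = -11/1000 m ≈ -0.011000 m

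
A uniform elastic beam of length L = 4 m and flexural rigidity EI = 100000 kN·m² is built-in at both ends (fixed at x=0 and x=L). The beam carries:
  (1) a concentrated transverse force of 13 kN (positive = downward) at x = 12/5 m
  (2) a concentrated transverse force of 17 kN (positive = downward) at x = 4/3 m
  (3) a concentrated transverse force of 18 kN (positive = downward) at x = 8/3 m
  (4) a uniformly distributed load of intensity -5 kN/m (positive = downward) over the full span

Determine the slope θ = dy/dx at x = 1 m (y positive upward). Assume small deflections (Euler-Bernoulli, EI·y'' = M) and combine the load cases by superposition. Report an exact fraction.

θ(1) = -15709/225000000 rad

Load 1 — point force P=13 kN at a=12/5 m (b=L-a=8/5):
  θ_1 = -Pb²x(2aL-(3a+b)x)/(2L³EI)  [x≤a] = -13·(8/5)²·1·(2·(12/5)·4-(3·(12/5)+(8/5))·1)/(2·4³·100000) = -169/6250000 rad
Load 2 — point force P=17 kN at a=4/3 m (b=L-a=8/3):
  θ_2 = -Pb²x(2aL-(3a+b)x)/(2L³EI)  [x≤a] = -17·(8/3)²·1·(2·(4/3)·4-(3·(4/3)+(8/3))·1)/(2·4³·100000) = -17/450000 rad
Load 3 — point force P=18 kN at a=8/3 m (b=L-a=4/3):
  θ_3 = -Pb²x(2aL-(3a+b)x)/(2L³EI)  [x≤a] = -18·(4/3)²·1·(2·(8/3)·4-(3·(8/3)+(4/3))·1)/(2·4³·100000) = -3/100000 rad
Load 4 — uniform load w=-5 kN/m over full span:
  θ_4 = -wx(L-x)(L-2x)/(12EI) = -(-5)·1·(4-1)·(4-2·1)/(12·100000) = 1/40000 rad
Superposition: θ = Σ θ_i = -15709/225000000 rad ≈ -0.000070 rad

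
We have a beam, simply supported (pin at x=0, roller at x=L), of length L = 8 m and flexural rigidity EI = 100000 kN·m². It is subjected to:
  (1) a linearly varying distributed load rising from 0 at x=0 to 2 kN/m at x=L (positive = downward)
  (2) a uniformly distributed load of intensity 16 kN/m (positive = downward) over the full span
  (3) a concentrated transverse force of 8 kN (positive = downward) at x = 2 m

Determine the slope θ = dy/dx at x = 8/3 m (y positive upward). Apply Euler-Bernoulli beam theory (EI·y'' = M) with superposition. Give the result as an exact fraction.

θ(8/3) = -55813/30375000 rad

Load 1 — triangular load w₀=2 kN/m (0→w₀ over full span):
  θ_1 = -w₀(7L⁴-30L²x²+15x⁴)/(360LEI) = -2·(7·8⁴-30·8²·(8/3)²+15·(8/3)⁴)/(360·8·100000) = -416/3796875 rad
Load 2 — uniform load w=16 kN/m over full span:
  θ_2 = -w(L³-6Lx²+4x³)/(24EI) = -16·(8³-6·8·(8/3)²+4·(8/3)³)/(24·100000) = -416/253125 rad
Load 3 — point force P=8 kN at a=2 m (b=L-a=6):
  θ_3 = -Pa(2L²-6Lx+3x²+a²)/(6LEI)  [x>a] = -8·2·(2·8²-6·8·(8/3)+3·(8/3)²+2²)/(6·8·100000) = -19/225000 rad
Superposition: θ = Σ θ_i = -55813/30375000 rad ≈ -0.001837 rad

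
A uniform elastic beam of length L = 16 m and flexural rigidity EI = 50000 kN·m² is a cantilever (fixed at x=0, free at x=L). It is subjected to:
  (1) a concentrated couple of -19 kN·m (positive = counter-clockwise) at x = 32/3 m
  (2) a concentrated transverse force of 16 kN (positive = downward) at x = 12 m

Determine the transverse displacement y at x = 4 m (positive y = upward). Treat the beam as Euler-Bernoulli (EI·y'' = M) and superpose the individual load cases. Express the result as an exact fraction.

Load 1 — applied couple M₀=-19 kN·m at a=32/3 m (b=L-a=16/3):
  y_1 = M₀x²/(2EI)  [x≤a] = (-19)·4²/(2·50000) = -19/6250 m
Load 2 — point force P=16 kN at a=12 m (b=L-a=4):
  y_2 = -Px²(3a-x)/(6EI)  [x≤a] = -16·4²·(3·12-4)/(6·50000) = -256/9375 m
Superposition: y = Σ y_i = -569/18750 m ≈ -0.030347 m

y(4) = -569/18750 m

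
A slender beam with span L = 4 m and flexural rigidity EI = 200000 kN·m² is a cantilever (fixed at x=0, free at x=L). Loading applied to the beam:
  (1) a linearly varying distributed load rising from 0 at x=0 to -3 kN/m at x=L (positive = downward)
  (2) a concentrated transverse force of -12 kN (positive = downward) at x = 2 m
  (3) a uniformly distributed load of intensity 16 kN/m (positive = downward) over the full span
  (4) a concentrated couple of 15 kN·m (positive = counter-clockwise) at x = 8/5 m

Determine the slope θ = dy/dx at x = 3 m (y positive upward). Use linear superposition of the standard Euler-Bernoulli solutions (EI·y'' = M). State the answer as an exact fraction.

θ(3) = -3087/6400000 rad

Load 1 — triangular load w₀=-3 kN/m (0→w₀ over full span):
  θ_1 = (w₀Lx²/4-w₀L²x/3-w₀x⁴/(24L))/EI = ((-3)·4·3²/4-(-3)·4²·3/3-(-3)·3⁴/(24·4))/200000 = 753/6400000 rad
Load 2 — point force P=-12 kN at a=2 m (b=L-a=2):
  θ_2 = -Pa²/(2EI)  [x>a] = -(-12)·2²/(2·200000) = 3/25000 rad
Load 3 — uniform load w=16 kN/m over full span:
  θ_3 = -wx(x²-3Lx+3L²)/(6EI) = -16·3·(3²-3·4·3+3·4²)/(6·200000) = -21/25000 rad
Load 4 — applied couple M₀=15 kN·m at a=8/5 m (b=L-a=12/5):
  θ_4 = M₀a/EI  [x>a] = 15·(8/5)/200000 = 3/25000 rad
Superposition: θ = Σ θ_i = -3087/6400000 rad ≈ -0.000482 rad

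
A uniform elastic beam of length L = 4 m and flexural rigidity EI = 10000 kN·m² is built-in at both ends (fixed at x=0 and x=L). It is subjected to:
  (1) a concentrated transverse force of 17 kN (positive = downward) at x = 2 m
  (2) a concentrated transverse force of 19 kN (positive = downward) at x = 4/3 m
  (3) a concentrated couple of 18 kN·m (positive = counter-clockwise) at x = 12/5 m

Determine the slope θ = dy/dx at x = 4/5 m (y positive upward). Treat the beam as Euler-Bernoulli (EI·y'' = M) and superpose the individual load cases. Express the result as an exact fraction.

θ(4/5) = -93809/84375000 rad

Load 1 — point force P=17 kN at a=2 m (b=L-a=2):
  θ_1 = -Pb²x(2aL-(3a+b)x)/(2L³EI)  [x≤a] = -17·2²·(4/5)·(2·2·4-(3·2+2)·(4/5))/(2·4³·10000) = -51/125000 rad
Load 2 — point force P=19 kN at a=4/3 m (b=L-a=8/3):
  θ_2 = -Pb²x(2aL-(3a+b)x)/(2L³EI)  [x≤a] = -19·(8/3)²·(4/5)·(2·(4/3)·4-(3·(4/3)+(8/3))·(4/5))/(2·4³·10000) = -38/84375 rad
Load 3 — applied couple M₀=18 kN·m at a=12/5 m (b=L-a=8/5):
  θ_3 = (R_Ax²/2 - M_Ax)/EI  [x≤a] with R_A=162/25, M_A=144/25 = ((162/25)·(4/5)²/2 - (144/25)·(4/5))/10000 = -99/390625 rad
Superposition: θ = Σ θ_i = -93809/84375000 rad ≈ -0.001112 rad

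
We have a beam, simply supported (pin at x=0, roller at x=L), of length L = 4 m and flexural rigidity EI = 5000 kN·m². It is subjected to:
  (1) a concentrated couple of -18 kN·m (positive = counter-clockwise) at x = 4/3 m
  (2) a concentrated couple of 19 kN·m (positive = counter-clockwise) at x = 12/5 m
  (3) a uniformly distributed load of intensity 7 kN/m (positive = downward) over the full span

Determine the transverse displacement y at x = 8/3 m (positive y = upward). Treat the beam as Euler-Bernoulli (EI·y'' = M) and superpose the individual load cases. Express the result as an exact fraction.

y(8/3) = -24601/3796875 m

Load 1 — applied couple M₀=-18 kN·m at a=4/3 m (b=L-a=8/3):
  y_1 = (M₀x³/(6L)-M₀(x-a)²/2+C₁x)/EI  [x>a] with C₁=M₀(3b²-L²)/(6L)=-4 = ((-18)·(8/3)³/(6·4)-(-18)·((8/3)-(4/3))²/2+(-4)·(8/3))/5000 = -2/1125 m
Load 2 — applied couple M₀=19 kN·m at a=12/5 m (b=L-a=8/5):
  y_2 = (M₀x³/(6L)-M₀(x-a)²/2+C₁x)/EI  [x>a] with C₁=M₀(3b²-L²)/(6L)=-494/75 = (19·(8/3)³/(6·4)-19·((8/3)-(12/5))²/2+(-494/75)·(8/3))/5000 = -817/1265625 m
Load 3 — uniform load w=7 kN/m over full span:
  y_3 = -wx(L³-2Lx²+x³)/(24EI) = -7·(8/3)·(4³-2·4·(8/3)²+(8/3)³)/(24·5000) = -616/151875 m
Superposition: y = Σ y_i = -24601/3796875 m ≈ -0.006479 m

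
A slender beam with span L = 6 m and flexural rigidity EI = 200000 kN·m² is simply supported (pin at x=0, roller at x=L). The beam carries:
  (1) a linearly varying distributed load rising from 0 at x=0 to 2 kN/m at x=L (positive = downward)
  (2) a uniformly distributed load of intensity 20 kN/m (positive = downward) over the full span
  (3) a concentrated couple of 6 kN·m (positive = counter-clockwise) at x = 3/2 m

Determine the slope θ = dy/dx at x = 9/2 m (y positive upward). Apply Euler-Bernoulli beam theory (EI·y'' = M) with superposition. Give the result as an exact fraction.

θ(9/2) = 80739/128000000 rad

Load 1 — triangular load w₀=2 kN/m (0→w₀ over full span):
  θ_1 = -w₀(7L⁴-30L²x²+15x⁴)/(360LEI) = -2·(7·6⁴-30·6²·(9/2)²+15·(9/2)⁴)/(360·6·200000) = 3939/128000000 rad
Load 2 — uniform load w=20 kN/m over full span:
  θ_2 = -w(L³-6Lx²+4x³)/(24EI) = -20·(6³-6·6·(9/2)²+4·(9/2)³)/(24·200000) = 99/160000 rad
Load 3 — applied couple M₀=6 kN·m at a=3/2 m (b=L-a=9/2):
  θ_3 = (M₀x²/(2L)-M₀(x-a)+C₁)/EI  [x>a] with C₁=M₀(3b²-L²)/(6L)=33/8 = (6·(9/2)²/(2·6)-6·((9/2)-(3/2))+(33/8))/200000 = -3/160000 rad
Superposition: θ = Σ θ_i = 80739/128000000 rad ≈ 0.000631 rad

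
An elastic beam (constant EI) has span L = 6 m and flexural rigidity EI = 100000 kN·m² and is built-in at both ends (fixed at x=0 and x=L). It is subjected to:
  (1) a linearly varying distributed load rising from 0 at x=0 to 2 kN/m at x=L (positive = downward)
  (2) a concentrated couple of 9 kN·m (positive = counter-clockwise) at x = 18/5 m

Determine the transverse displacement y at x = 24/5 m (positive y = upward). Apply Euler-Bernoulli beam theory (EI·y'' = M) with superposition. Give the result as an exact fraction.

y(24/5) = -10881/781250000 m

Load 1 — triangular load w₀=2 kN/m (0→w₀ over full span):
  y_1 = -w₀x²(L-x)²(x+2L)/(120LEI) = -2·(24/5)²·(6-(24/5))²·((24/5)+2·6)/(120·6·100000) = -756/48828125 m
Load 2 — applied couple M₀=9 kN·m at a=18/5 m (b=L-a=12/5):
  y_2 = (R_Ax³/6 - M_Ax²/2 - M₀(x-a)²/2)/EI  [x>a] with R_A=54/25, M_A=72/25 = ((54/25)·(24/5)³/6 - (72/25)·(24/5)²/2 - 9·((24/5)-(18/5))²/2)/100000 = 243/156250000 m
Superposition: y = Σ y_i = -10881/781250000 m ≈ -0.000014 m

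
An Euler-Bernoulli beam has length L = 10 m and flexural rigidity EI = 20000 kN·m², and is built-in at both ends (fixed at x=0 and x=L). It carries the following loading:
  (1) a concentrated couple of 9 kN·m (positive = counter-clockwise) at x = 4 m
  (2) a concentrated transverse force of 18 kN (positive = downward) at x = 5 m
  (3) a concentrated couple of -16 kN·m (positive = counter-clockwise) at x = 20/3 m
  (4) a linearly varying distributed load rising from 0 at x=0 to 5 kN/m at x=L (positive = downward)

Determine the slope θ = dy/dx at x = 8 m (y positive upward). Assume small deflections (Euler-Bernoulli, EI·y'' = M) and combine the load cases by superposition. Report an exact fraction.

Load 1 — applied couple M₀=9 kN·m at a=4 m (b=L-a=6):
  θ_1 = (R_Ax²/2 - M_Ax - M₀(x-a))/EI  [x>a] with R_A=162/125, M_A=27/25 = ((162/125)·8²/2 - (27/25)·8 - 9·(8-4))/20000 = -99/625000 rad
Load 2 — point force P=18 kN at a=5 m (b=L-a=5):
  θ_2 = Pa²(L-x)(2bL-(3b+a)(L-x))/(2L³EI)  [x>a] = 18·5²·(10-8)·(2·5·10-(3·5+5)·(10-8))/(2·10³·20000) = 27/20000 rad
Load 3 — applied couple M₀=-16 kN·m at a=20/3 m (b=L-a=10/3):
  θ_3 = (R_Ax²/2 - M_Ax - M₀(x-a))/EI  [x>a] with R_A=-32/15, M_A=-16/3 = ((-32/15)·8²/2 - (-16/3)·8 - (-16)·(8-(20/3)))/20000 = -2/9375 rad
Load 4 — triangular load w₀=5 kN/m (0→w₀ over full span):
  θ_4 = -w₀(2x(L-x)(L-2x)(x+2L)+x²(L-x)²)/(120LEI) = -5·(2·8·(10-8)·(10-2·8)·(8+2·10)+8²·(10-8)²)/(120·10·20000) = 2/1875 rad
Superposition: θ = Σ θ_i = 15337/7500000 rad ≈ 0.002045 rad

θ(8) = 15337/7500000 rad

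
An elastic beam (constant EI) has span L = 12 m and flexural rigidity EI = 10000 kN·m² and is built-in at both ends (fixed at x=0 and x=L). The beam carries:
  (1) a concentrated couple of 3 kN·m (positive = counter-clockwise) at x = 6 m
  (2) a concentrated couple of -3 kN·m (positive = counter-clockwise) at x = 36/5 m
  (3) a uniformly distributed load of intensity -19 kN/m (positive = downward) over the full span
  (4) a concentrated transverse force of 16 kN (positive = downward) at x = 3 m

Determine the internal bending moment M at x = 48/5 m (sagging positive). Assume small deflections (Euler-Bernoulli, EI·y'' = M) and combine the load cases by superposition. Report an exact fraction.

M(48/5) = 3237/500 kN·m

Load 1 — applied couple M₀=3 kN·m at a=6 m (b=L-a=6):
  M_1 = R_Ax - M_A - M₀  [x>a] with R_A=3/8, M_A=3/4 = (3/8)·(48/5) - (3/4) - 3 = -3/20 kN·m
Load 2 — applied couple M₀=-3 kN·m at a=36/5 m (b=L-a=24/5):
  M_2 = R_Ax - M_A - M₀  [x>a] with R_A=-9/25, M_A=-24/25 = (-9/25)·(48/5) - (-24/25) - (-3) = 63/125 kN·m
Load 3 — uniform load w=-19 kN/m over full span:
  M_3 = wLx/2 - wL²/12 - wx²/2 = (-19)·12·(48/5)/2 - (-19)·12²/12 - (-19)·(48/5)²/2 = 228/25 kN·m
Load 4 — point force P=16 kN at a=3 m (b=L-a=9):
  M_4 = Pa²(a+3b)(L-x)/L³ - Pa²b/L²  [x>a] = 16·3²·(3+3·9)·(12-(48/5))/12³ - 16·3²·9/12² = -3 kN·m
Superposition: M = Σ M_i = 3237/500 kN·m ≈ 6.474000 kN·m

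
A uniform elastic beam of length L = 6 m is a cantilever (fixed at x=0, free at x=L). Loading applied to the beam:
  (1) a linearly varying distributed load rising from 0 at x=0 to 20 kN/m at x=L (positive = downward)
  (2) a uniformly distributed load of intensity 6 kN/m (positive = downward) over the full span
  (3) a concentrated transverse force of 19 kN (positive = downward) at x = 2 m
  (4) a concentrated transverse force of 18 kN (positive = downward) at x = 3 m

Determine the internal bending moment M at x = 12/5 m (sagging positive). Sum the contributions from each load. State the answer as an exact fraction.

Load 1 — triangular load w₀=20 kN/m (0→w₀ over full span):
  M_1 = w₀Lx/2 - w₀L²/3 - w₀x³/(6L) = 20·6·(12/5)/2 - 20·6²/3 - 20·(12/5)³/(6·6) = -2592/25 kN·m
Load 2 — uniform load w=6 kN/m over full span:
  M_2 = -w(L-x)²/2 = -6·(6-(12/5))²/2 = -972/25 kN·m
Load 3 — point force P=19 kN at a=2 m (b=L-a=4):
  M_3 = 0  [x>a] = 0 kN·m
Load 4 — point force P=18 kN at a=3 m (b=L-a=3):
  M_4 = -P(a-x)  [x≤a] = -18·(3-(12/5)) = -54/5 kN·m
Superposition: M = Σ M_i = -3834/25 kN·m ≈ -153.360000 kN·m

M(12/5) = -3834/25 kN·m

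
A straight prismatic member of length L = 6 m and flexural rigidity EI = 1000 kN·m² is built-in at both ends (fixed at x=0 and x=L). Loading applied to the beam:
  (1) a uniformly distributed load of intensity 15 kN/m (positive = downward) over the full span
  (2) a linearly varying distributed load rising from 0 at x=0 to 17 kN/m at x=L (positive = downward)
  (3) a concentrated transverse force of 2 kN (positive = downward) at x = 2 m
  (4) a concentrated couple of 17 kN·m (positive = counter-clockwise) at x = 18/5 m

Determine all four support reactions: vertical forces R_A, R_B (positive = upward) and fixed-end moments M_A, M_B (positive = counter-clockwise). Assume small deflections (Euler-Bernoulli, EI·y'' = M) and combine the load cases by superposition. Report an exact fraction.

R_A = 88913/1350 kN, M_A = 16339/225 kN·m, R_B = 104137/1350 kN, M_B = -16751/225 kN·m

Load 1 — uniform load w=15 kN/m over full span:
  R_A = wL/2 = 15·6/2 = 45 kN
  M_A = wL²/12 = 15·6²/12 = 45 kN·m
  R_B = wL/2 = 15·6/2 = 45 kN
  M_B = -wL²/12 = -15·6²/12 = -45 kN·m
Load 2 — triangular load w₀=17 kN/m (0→w₀ over full span):
  R_A = 3w₀L/20 = 3·17·6/20 = 153/10 kN
  M_A = w₀L²/30 = 17·6²/30 = 102/5 kN·m
  R_B = 7w₀L/20 = 7·17·6/20 = 357/10 kN
  M_B = -w₀L²/20 = -17·6²/20 = -153/5 kN·m
Load 3 — point force P=2 kN at a=2 m (b=L-a=4):
  R_A = Pb²(3a+b)/L³ = 2·4²·(3·2+4)/6³ = 40/27 kN
  M_A = Pab²/L² = 2·2·4²/6² = 16/9 kN·m
  R_B = Pa²(a+3b)/L³ = 2·2²·(2+3·4)/6³ = 14/27 kN
  M_B = -Pa²b/L² = -2·2²·4/6² = -8/9 kN·m
Load 4 — applied couple M₀=17 kN·m at a=18/5 m (b=L-a=12/5):
  R_A = 6M₀ab/L³ = 6·17·(18/5)·(12/5)/6³ = 102/25 kN
  M_A = M₀b(2a-b)/L² = 17·(12/5)·(2·(18/5)-(12/5))/6² = 136/25 kN·m
  R_B = -6M₀ab/L³ = -6·17·(18/5)·(12/5)/6³ = -102/25 kN
  M_B = M₀a(2b-a)/L² = 17·(18/5)·(2·(12/5)-(18/5))/6² = 51/25 kN·m
Superposition: R_A = 88913/1350 kN, M_A = 16339/225 kN·m, R_B = 104137/1350 kN, M_B = -16751/225 kN·m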